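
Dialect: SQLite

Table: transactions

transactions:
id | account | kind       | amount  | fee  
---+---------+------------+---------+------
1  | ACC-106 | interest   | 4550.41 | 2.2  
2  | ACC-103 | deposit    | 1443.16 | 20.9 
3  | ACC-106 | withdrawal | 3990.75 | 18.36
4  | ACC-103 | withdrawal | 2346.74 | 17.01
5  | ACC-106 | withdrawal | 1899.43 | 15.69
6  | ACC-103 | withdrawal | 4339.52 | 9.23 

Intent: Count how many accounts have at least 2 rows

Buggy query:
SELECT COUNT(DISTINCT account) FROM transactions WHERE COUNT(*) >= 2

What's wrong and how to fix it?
Bug: COUNT(*) cannot appear in WHERE; the per-group count doesn't exist yet

Fix: Group first with HAVING COUNT(*) >= 2, then COUNT the resulting groups

Corrected query:
SELECT COUNT(*) FROM (SELECT account FROM transactions GROUP BY account HAVING COUNT(*) >= 2)

Result:
COUNT(*)
--------
2       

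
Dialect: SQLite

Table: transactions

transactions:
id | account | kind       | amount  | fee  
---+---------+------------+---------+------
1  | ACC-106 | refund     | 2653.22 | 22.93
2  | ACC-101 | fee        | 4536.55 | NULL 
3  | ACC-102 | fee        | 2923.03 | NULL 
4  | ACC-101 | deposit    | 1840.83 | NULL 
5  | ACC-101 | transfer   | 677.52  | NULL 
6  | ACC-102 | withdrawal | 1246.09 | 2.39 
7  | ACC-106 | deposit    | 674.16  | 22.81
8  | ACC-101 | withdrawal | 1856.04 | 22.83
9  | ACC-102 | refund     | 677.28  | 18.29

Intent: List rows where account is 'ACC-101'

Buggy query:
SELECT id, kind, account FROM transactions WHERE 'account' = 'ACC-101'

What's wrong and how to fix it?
Bug: 'account' in single quotes is a string literal, not the column; the comparison is literal-vs-literal and never true

Fix: Remove the quotes around the column name (or use double quotes for an identifier)

Corrected query:
SELECT id, kind, account FROM transactions WHERE account = 'ACC-101'

Result:
id | kind       | account
---+------------+--------
2  | fee        | ACC-101
4  | deposit    | ACC-101
5  | transfer   | ACC-101
8  | withdrawal | ACC-101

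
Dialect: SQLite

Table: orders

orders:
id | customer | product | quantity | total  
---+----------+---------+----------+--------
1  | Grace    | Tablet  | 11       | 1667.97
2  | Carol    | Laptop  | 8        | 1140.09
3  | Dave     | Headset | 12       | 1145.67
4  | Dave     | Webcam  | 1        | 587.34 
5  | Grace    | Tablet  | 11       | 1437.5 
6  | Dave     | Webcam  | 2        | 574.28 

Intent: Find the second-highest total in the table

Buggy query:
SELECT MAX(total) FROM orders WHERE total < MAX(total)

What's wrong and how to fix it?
Bug: The inner MAX is an aggregate inside WHERE, which is not allowed

Fix: Compute the overall MAX in a subquery, then take MAX of rows below it

Corrected query:
SELECT MAX(total) FROM orders WHERE total < (SELECT MAX(total) FROM orders)

Result:
MAX(total)
----------
1437.5    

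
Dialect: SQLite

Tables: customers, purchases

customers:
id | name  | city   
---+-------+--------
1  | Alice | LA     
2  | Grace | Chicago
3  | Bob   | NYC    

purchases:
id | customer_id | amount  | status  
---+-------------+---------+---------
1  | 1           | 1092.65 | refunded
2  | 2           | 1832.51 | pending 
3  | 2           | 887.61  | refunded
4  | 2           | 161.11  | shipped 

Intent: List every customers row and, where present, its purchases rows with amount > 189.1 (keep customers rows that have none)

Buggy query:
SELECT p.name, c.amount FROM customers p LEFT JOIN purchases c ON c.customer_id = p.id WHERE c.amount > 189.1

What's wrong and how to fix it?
Bug: A WHERE condition on the right-hand table after LEFT JOIN drops unmatched parents

Fix: Put 'c.amount > 189.1' in the JOIN's ON clause instead of WHERE

Corrected query:
SELECT p.name, c.amount FROM customers p LEFT JOIN purchases c ON c.customer_id = p.id AND c.amount > 189.1

Result:
name  | amount 
------+--------
Alice | 1092.65
Grace | 887.61 
Grace | 1832.51
Bob   | NULL   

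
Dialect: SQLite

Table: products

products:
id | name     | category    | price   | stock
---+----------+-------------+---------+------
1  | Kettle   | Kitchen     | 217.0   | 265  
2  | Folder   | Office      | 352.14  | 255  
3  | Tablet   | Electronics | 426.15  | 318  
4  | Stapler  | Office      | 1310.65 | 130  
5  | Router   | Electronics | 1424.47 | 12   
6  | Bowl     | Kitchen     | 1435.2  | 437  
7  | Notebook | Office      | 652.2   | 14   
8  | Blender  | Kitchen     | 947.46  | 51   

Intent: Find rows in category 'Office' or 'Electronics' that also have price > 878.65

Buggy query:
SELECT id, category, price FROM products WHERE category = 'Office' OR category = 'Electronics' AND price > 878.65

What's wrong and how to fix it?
Bug: Without parentheses, AND is evaluated before OR, so the price filter only applies to the 'Electronics' branch

Fix: Group the OR with parentheses (or use IN), then AND the threshold

Corrected query:
SELECT id, category, price FROM products WHERE (category = 'Office' OR category = 'Electronics') AND price > 878.65

Result:
id | category    | price  
---+-------------+--------
4  | Office      | 1310.65
5  | Electronics | 1424.47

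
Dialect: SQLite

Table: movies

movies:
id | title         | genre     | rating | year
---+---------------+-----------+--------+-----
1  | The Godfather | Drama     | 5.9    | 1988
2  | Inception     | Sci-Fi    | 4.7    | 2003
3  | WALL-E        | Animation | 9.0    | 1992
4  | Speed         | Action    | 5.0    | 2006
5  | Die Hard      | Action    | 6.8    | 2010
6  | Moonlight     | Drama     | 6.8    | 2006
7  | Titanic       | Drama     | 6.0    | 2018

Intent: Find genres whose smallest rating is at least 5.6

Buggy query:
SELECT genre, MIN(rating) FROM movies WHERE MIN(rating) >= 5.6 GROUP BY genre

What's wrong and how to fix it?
Bug: Aggregates like MIN are computed per group after WHERE runs

Fix: Replace WHERE with HAVING after the GROUP BY

Corrected query:
SELECT genre, MIN(rating) FROM movies GROUP BY genre HAVING MIN(rating) >= 5.6

Result:
genre     | MIN(rating)
----------+------------
Animation | 9          
Drama     | 5.9        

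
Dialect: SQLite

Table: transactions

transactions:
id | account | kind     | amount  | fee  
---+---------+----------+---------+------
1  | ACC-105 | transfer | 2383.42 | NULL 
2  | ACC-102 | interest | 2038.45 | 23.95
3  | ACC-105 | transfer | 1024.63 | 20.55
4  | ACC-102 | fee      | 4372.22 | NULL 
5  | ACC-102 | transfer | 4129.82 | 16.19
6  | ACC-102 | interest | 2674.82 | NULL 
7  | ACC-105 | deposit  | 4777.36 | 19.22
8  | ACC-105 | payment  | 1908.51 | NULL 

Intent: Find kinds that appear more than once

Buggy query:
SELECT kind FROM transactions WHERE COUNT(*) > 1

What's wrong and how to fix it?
Bug: COUNT(*) is an aggregate and cannot be used in WHERE

Fix: Group first, then use HAVING for the count condition

Corrected query:
SELECT kind FROM transactions GROUP BY kind HAVING COUNT(*) > 1

Result:
kind    
--------
interest
transfer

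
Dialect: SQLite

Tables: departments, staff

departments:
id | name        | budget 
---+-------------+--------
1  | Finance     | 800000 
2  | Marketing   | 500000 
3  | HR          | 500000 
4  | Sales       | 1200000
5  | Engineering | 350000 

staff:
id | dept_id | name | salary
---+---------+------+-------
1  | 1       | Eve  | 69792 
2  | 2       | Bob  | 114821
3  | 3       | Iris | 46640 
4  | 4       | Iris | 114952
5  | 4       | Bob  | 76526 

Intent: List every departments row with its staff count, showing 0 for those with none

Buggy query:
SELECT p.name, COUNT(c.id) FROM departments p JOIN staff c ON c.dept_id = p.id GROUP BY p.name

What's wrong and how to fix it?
Bug: INNER JOIN drops departments rows that have no matching staff rows

Fix: Switch to LEFT JOIN to retain unmatched parent rows

Corrected query:
SELECT p.name, COUNT(c.id) FROM departments p LEFT JOIN staff c ON c.dept_id = p.id GROUP BY p.name

Result:
name        | COUNT(c.id)
------------+------------
Engineering | 0          
Finance     | 1          
HR          | 1          
Marketing   | 1          
Sales       | 2          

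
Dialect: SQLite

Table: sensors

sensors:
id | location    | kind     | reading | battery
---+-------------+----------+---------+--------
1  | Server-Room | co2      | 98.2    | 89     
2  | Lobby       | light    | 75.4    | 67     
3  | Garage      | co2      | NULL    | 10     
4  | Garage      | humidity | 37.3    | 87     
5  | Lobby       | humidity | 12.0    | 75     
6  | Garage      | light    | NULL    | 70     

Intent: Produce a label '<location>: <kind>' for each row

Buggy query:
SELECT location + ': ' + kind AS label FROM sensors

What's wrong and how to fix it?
Bug: '+' is numeric addition; on text columns SQLite converts them to 0 instead of concatenating

Fix: Replace + with || to concatenate text

Corrected query:
SELECT location || ': ' || kind AS label FROM sensors

Result:
label           
----------------
Server-Room: co2
Lobby: light    
Garage: co2     
Garage: humidity
Lobby: humidity 
Garage: light   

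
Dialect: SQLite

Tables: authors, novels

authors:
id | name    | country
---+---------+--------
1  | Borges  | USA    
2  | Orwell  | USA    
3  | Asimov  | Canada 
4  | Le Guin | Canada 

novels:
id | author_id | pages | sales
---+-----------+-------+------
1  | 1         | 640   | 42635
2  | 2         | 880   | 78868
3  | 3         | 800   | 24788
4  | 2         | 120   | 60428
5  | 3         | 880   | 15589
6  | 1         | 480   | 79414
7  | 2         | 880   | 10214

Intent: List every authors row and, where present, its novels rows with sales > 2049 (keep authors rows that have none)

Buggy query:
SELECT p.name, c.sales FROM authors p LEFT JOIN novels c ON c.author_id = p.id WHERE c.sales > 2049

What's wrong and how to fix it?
Bug: Filtering c.sales in WHERE discards the NULL rows produced by LEFT JOIN, turning it into an inner join

Fix: Put 'c.sales > 2049' in the JOIN's ON clause instead of WHERE

Corrected query:
SELECT p.name, c.sales FROM authors p LEFT JOIN novels c ON c.author_id = p.id AND c.sales > 2049

Result:
name    | sales
--------+------
Borges  | 42635
Borges  | 79414
Orwell  | 10214
Orwell  | 60428
Orwell  | 78868
Asimov  | 15589
Asimov  | 24788
Le Guin | NULL 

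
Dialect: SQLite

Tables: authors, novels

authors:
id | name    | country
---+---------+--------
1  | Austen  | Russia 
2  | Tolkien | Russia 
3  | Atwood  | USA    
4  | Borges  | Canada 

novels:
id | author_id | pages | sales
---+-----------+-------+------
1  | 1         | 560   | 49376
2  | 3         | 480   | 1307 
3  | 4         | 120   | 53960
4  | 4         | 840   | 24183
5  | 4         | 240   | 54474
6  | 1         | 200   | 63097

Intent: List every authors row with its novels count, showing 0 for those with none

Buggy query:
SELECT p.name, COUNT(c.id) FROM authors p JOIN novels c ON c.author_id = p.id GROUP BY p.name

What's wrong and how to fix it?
Bug: INNER JOIN drops authors rows that have no matching novels rows

Fix: Use LEFT JOIN so parents without children still appear (COUNT(c.id) gives 0)

Corrected query:
SELECT p.name, COUNT(c.id) FROM authors p LEFT JOIN novels c ON c.author_id = p.id GROUP BY p.name

Result:
name    | COUNT(c.id)
--------+------------
Atwood  | 1          
Austen  | 2          
Borges  | 3          
Tolkien | 0          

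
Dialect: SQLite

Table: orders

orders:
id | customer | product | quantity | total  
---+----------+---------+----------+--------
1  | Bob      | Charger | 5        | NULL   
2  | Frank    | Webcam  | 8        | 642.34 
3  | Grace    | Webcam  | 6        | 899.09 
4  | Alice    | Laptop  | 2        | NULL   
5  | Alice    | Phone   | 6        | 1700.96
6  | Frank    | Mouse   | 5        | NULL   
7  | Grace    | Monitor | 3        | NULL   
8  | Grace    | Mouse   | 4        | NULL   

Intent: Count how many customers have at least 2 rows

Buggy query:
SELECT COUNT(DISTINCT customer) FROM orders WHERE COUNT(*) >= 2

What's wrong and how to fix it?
Bug: COUNT(*) cannot appear in WHERE; the per-group count doesn't exist yet

Fix: Use a subquery that GROUPs and filters with HAVING, then count its rows

Corrected query:
SELECT COUNT(*) FROM (SELECT customer FROM orders GROUP BY customer HAVING COUNT(*) >= 2)

Result:
COUNT(*)
--------
3       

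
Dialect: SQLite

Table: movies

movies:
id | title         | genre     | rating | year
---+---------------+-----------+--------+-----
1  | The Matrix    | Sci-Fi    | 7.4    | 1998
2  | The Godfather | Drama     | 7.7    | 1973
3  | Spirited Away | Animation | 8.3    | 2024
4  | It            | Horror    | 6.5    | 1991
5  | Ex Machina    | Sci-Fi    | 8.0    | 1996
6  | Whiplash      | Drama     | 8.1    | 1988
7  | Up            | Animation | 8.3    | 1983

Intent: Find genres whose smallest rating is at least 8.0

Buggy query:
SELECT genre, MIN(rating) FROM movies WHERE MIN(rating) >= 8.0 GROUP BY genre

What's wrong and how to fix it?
Bug: MIN() in WHERE is a misuse of aggregate

Fix: Replace WHERE with HAVING after the GROUP BY

Corrected query:
SELECT genre, MIN(rating) FROM movies GROUP BY genre HAVING MIN(rating) >= 8.0

Result:
genre     | MIN(rating)
----------+------------
Animation | 8.3        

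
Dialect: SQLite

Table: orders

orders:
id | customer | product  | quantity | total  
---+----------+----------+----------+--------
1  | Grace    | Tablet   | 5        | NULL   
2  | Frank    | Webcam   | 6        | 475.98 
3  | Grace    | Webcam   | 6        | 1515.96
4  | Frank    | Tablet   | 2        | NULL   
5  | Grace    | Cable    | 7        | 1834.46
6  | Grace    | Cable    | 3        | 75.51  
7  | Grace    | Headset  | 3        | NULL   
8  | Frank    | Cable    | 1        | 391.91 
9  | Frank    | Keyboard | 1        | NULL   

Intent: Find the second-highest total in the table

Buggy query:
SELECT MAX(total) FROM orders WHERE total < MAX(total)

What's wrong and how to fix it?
Bug: MAX(total) on the right of the comparison is an aggregate-in-WHERE error

Fix: Compute the overall MAX in a subquery, then take MAX of rows below it

Corrected query:
SELECT MAX(total) FROM orders WHERE total < (SELECT MAX(total) FROM orders)

Result:
MAX(total)
----------
1515.96   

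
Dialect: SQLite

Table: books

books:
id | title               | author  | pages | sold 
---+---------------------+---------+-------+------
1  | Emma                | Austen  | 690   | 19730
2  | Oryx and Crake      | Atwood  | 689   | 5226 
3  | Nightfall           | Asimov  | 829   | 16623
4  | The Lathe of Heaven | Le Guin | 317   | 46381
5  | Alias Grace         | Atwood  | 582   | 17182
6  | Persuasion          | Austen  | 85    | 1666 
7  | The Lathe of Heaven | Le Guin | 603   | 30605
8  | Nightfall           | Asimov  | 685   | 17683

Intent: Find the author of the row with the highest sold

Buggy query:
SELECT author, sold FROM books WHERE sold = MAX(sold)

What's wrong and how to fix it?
Bug: WHERE is evaluated per row; an aggregate over the whole table isn't defined there

Fix: Wrap MAX in a scalar subquery so WHERE compares against a single value

Corrected query:
SELECT author, sold FROM books WHERE sold = (SELECT MAX(sold) FROM books)

Result:
author  | sold 
--------+------
Le Guin | 46381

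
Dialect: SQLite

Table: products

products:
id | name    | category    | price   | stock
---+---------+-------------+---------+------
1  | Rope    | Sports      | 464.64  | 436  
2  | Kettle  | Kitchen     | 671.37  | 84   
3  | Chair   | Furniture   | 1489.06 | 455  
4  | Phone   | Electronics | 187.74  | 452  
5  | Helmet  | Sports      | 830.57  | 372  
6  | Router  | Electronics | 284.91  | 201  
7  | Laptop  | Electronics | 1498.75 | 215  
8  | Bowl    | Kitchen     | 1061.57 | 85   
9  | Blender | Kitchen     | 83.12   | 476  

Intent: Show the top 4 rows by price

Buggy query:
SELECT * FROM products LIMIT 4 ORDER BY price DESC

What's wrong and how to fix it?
Bug: LIMIT must come after ORDER BY

Fix: Sort with ORDER BY, then apply LIMIT

Corrected query:
SELECT * FROM products ORDER BY price DESC LIMIT 4

Result:
id | name   | category    | price   | stock
---+--------+-------------+---------+------
7  | Laptop | Electronics | 1498.75 | 215  
3  | Chair  | Furniture   | 1489.06 | 455  
8  | Bowl   | Kitchen     | 1061.57 | 85   
5  | Helmet | Sports      | 830.57  | 372  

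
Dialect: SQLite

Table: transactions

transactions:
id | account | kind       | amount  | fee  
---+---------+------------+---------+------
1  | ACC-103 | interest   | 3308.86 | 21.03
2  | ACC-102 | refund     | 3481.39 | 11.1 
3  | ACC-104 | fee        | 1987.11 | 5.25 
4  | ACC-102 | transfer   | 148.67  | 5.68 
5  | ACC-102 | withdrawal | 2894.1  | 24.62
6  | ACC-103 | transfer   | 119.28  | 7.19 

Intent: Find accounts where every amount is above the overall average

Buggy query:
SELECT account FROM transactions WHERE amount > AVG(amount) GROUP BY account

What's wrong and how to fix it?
Bug: WHERE evaluates per row before aggregation, so AVG() is unavailable

Fix: Use a subquery for AVG and a HAVING MIN(...) filter so the condition holds for every row in the group

Corrected query:
SELECT account FROM transactions GROUP BY account HAVING MIN(amount) > (SELECT AVG(amount) FROM transactions)

Result:
(no rows)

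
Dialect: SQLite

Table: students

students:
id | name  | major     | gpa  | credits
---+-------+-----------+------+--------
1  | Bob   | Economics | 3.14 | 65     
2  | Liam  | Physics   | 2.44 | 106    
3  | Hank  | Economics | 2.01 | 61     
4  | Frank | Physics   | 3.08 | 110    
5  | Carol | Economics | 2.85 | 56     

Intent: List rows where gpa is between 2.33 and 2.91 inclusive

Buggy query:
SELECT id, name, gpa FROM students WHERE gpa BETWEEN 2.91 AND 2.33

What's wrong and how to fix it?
Bug: The bounds are reversed; BETWEEN a AND b requires a <= b to match anything

Fix: Swap the bounds so the smaller value comes first

Corrected query:
SELECT id, name, gpa FROM students WHERE gpa BETWEEN 2.33 AND 2.91

Result:
id | name  | gpa 
---+-------+-----
2  | Liam  | 2.44
5  | Carol | 2.85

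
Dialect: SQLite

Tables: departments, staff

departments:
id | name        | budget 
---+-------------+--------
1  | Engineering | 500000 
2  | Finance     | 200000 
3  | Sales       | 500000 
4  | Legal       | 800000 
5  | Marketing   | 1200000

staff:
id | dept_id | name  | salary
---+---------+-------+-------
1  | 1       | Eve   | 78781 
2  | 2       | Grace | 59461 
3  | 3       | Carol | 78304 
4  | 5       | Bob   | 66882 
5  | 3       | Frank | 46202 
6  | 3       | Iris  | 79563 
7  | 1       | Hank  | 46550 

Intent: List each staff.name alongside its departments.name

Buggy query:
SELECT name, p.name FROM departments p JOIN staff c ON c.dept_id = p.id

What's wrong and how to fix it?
Bug: 'name' exists in both joined tables, so the database can't tell which one is meant

Fix: Qualify the column with its table alias (c.name)

Corrected query:
SELECT c.name, p.name FROM departments p JOIN staff c ON c.dept_id = p.id

Result:
name  | name       
------+------------
Eve   | Engineering
Grace | Finance    
Carol | Sales      
Bob   | Marketing  
Frank | Sales      
Iris  | Sales      
Hank  | Engineering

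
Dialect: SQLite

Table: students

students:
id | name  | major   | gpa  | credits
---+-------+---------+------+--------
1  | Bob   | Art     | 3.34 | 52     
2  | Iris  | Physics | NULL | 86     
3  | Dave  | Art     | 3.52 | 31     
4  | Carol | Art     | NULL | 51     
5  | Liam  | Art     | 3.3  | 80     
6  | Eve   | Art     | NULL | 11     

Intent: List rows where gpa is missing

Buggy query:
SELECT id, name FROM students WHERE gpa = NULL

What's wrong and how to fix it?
Bug: Comparing to NULL with '=' never matches; NULL = NULL is unknown, not true

Fix: Replace '= NULL' with 'IS NULL'

Corrected query:
SELECT id, name FROM students WHERE gpa IS NULL

Result:
id | name 
---+------
2  | Iris 
4  | Carol
6  | Eve  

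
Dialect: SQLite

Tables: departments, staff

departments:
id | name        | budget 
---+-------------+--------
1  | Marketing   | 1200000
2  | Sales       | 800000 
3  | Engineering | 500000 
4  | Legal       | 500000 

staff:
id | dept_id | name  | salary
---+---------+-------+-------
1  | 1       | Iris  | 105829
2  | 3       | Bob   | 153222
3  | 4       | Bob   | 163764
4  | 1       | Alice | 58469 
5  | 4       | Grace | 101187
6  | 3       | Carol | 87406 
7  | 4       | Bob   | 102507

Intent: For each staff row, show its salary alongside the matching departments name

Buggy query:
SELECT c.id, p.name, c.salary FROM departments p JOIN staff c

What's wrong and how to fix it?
Bug: Missing join condition: each staff row is matched to all departments rows instead of just its own

Fix: Specify the join condition linking the foreign key to the parent id

Corrected query:
SELECT c.id, p.name, c.salary FROM departments p JOIN staff c ON c.dept_id = p.id

Result:
id | name        | salary
---+-------------+-------
1  | Marketing   | 105829
2  | Engineering | 153222
3  | Legal       | 163764
4  | Marketing   | 58469 
5  | Legal       | 101187
6  | Engineering | 87406 
7  | Legal       | 102507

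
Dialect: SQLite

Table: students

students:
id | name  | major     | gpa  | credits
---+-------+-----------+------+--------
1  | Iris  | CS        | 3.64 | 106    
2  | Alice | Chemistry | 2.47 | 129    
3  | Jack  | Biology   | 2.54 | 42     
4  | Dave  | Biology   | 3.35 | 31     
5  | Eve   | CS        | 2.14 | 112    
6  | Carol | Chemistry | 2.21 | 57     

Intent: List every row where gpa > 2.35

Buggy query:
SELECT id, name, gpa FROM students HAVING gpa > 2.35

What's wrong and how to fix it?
Bug: HAVING filters the output of aggregation, but this query has no GROUP BY and no aggregate functions, so SQLite rejects it (HAVING clause on a non-aggregate query); the condition here is per row

Fix: Replace HAVING with WHERE since the condition applies to individual rows

Corrected query:
SELECT id, name, gpa FROM students WHERE gpa > 2.35

Result:
id | name  | gpa 
---+-------+-----
1  | Iris  | 3.64
2  | Alice | 2.47
3  | Jack  | 2.54
4  | Dave  | 3.35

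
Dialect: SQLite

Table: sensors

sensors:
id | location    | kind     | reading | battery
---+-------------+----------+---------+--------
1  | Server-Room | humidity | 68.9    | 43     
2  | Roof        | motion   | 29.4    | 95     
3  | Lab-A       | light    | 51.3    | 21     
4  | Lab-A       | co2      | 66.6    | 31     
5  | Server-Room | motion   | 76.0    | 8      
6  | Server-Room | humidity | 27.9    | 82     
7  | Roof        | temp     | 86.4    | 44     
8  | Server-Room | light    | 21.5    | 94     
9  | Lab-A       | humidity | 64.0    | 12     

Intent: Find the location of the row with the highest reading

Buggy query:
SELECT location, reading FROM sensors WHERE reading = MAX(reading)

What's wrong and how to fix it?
Bug: WHERE is evaluated per row; an aggregate over the whole table isn't defined there

Fix: Wrap MAX in a scalar subquery so WHERE compares against a single value

Corrected query:
SELECT location, reading FROM sensors WHERE reading = (SELECT MAX(reading) FROM sensors)

Result:
location | reading
---------+--------
Roof     | 86.4   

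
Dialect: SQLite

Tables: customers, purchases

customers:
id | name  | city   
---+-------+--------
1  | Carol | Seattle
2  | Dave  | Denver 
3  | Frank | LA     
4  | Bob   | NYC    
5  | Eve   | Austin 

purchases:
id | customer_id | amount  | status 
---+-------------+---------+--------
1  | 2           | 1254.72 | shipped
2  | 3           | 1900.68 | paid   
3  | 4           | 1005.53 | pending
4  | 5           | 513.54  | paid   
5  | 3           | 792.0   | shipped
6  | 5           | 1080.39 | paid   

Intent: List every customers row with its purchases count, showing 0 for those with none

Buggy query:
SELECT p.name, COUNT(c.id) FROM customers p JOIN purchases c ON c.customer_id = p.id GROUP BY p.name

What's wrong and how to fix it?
Bug: An inner join excludes parents with zero children

Fix: Use LEFT JOIN so parents without children still appear (COUNT(c.id) gives 0)

Corrected query:
SELECT p.name, COUNT(c.id) FROM customers p LEFT JOIN purchases c ON c.customer_id = p.id GROUP BY p.name

Result:
name  | COUNT(c.id)
------+------------
Bob   | 1          
Carol | 0          
Dave  | 1          
Eve   | 2          
Frank | 2          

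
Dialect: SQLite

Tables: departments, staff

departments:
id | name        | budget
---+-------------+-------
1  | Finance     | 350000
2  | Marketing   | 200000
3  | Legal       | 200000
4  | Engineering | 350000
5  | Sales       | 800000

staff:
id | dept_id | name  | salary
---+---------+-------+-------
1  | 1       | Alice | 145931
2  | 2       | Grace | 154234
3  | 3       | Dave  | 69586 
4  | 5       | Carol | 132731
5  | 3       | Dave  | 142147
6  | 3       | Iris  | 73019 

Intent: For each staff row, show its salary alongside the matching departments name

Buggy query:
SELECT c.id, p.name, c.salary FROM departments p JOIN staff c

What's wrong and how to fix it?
Bug: JOIN with no ON clause produces a cartesian product; every staff row pairs with every departments row

Fix: Add ON c.dept_id = p.id to the JOIN

Corrected query:
SELECT c.id, p.name, c.salary FROM departments p JOIN staff c ON c.dept_id = p.id

Result:
id | name      | salary
---+-----------+-------
1  | Finance   | 145931
2  | Marketing | 154234
3  | Legal     | 69586 
4  | Sales     | 132731
5  | Legal     | 142147
6  | Legal     | 73019 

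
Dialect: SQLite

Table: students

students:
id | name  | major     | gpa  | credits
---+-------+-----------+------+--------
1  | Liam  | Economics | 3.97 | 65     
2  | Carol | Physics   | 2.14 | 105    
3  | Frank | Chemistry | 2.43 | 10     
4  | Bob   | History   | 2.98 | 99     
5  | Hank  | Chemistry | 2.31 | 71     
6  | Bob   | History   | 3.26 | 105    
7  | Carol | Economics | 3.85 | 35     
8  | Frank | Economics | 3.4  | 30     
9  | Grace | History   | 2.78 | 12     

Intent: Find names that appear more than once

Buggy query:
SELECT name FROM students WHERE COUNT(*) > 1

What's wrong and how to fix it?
Bug: WHERE can't reference COUNT(*); aggregates are computed after WHERE

Fix: Group first, then use HAVING for the count condition

Corrected query:
SELECT name FROM students GROUP BY name HAVING COUNT(*) > 1

Result:
name 
-----
Bob  
Carol
Frank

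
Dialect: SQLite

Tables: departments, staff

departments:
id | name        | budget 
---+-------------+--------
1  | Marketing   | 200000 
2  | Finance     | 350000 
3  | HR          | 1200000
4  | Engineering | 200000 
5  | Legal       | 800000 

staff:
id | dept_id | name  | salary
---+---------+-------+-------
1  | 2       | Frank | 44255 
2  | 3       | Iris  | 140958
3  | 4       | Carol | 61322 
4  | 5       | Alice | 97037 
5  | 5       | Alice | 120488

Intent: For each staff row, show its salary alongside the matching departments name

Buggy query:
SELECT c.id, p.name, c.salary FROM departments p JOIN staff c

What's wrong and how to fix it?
Bug: Missing join condition: each staff row is matched to all departments rows instead of just its own

Fix: Specify the join condition linking the foreign key to the parent id

Corrected query:
SELECT c.id, p.name, c.salary FROM departments p JOIN staff c ON c.dept_id = p.id

Result:
id | name        | salary
---+-------------+-------
1  | Finance     | 44255 
2  | HR          | 140958
3  | Engineering | 61322 
4  | Legal       | 97037 
5  | Legal       | 120488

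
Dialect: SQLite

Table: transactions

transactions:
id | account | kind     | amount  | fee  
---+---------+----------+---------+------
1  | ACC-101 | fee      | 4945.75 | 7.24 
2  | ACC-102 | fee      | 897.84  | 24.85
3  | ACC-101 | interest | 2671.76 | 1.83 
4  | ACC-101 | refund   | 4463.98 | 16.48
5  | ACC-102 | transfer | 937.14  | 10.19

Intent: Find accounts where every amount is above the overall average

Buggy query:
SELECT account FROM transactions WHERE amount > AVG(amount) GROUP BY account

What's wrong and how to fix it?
Bug: AVG() is an aggregate; it can't sit directly in WHERE

Fix: Compute the overall average in a scalar subquery and compare each group's MIN against it in HAVING

Corrected query:
SELECT account FROM transactions GROUP BY account HAVING MIN(amount) > (SELECT AVG(amount) FROM transactions)

Result:
(no rows)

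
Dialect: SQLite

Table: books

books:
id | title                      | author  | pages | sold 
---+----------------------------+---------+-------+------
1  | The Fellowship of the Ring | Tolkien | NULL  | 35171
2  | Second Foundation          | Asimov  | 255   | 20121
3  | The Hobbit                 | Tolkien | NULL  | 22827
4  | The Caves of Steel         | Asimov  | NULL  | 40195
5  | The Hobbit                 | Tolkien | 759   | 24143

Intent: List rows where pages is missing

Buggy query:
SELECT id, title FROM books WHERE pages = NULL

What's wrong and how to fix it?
Bug: Comparing to NULL with '=' never matches; NULL = NULL is unknown, not true

Fix: Use IS NULL to test for NULL

Corrected query:
SELECT id, title FROM books WHERE pages IS NULL

Result:
id | title                     
---+---------------------------
1  | The Fellowship of the Ring
3  | The Hobbit                
4  | The Caves of Steel        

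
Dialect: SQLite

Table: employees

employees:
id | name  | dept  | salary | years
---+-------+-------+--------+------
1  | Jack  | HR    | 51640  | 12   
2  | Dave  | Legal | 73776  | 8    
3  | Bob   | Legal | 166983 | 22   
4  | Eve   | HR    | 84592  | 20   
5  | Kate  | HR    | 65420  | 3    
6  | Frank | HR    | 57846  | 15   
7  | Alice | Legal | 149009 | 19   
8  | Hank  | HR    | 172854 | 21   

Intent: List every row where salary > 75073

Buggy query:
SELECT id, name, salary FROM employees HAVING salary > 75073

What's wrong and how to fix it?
Bug: This is a non-aggregate query (no GROUP BY, no aggregates), so in SQLite the HAVING clause is invalid here; a row-level condition belongs in WHERE

Fix: Use WHERE for row-level filtering

Corrected query:
SELECT id, name, salary FROM employees WHERE salary > 75073

Result:
id | name  | salary
---+-------+-------
3  | Bob   | 166983
4  | Eve   | 84592 
7  | Alice | 149009
8  | Hank  | 172854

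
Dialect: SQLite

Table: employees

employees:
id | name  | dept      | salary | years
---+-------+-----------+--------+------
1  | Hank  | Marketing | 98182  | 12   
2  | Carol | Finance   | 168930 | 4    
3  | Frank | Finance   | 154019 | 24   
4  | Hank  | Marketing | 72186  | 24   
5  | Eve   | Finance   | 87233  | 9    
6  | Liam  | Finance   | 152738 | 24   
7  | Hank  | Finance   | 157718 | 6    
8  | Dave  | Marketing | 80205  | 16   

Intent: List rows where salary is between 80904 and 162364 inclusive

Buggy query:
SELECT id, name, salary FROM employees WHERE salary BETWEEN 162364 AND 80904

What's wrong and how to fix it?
Bug: The bounds are reversed; BETWEEN a AND b requires a <= b to match anything

Fix: Swap the bounds so the smaller value comes first

Corrected query:
SELECT id, name, salary FROM employees WHERE salary BETWEEN 80904 AND 162364

Result:
id | name  | salary
---+-------+-------
1  | Hank  | 98182 
3  | Frank | 154019
5  | Eve   | 87233 
6  | Liam  | 152738
7  | Hank  | 157718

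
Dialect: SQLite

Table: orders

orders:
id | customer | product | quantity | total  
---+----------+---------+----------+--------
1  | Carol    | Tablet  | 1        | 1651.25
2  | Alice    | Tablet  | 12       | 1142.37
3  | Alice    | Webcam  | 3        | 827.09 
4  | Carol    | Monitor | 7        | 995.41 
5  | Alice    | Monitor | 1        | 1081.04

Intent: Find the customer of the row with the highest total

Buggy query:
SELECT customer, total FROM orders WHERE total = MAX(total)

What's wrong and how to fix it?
Bug: MAX(total) is an aggregate and cannot be used directly in WHERE

Fix: Use a subquery: WHERE total = (SELECT MAX(total) FROM orders)

Corrected query:
SELECT customer, total FROM orders WHERE total = (SELECT MAX(total) FROM orders)

Result:
customer | total  
---------+--------
Carol    | 1651.25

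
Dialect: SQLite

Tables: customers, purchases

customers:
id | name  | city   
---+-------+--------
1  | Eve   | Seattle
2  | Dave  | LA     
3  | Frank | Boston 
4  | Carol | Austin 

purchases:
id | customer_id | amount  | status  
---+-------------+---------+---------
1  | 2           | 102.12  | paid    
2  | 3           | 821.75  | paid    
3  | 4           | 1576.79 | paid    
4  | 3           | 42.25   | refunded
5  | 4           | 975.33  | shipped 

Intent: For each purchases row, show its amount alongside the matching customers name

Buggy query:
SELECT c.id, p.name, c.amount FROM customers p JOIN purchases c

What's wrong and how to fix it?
Bug: Missing join condition: each purchases row is matched to all customers rows instead of just its own

Fix: Add ON c.customer_id = p.id to the JOIN

Corrected query:
SELECT c.id, p.name, c.amount FROM customers p JOIN purchases c ON c.customer_id = p.id

Result:
id | name  | amount 
---+-------+--------
1  | Dave  | 102.12 
2  | Frank | 821.75 
3  | Carol | 1576.79
4  | Frank | 42.25  
5  | Carol | 975.33 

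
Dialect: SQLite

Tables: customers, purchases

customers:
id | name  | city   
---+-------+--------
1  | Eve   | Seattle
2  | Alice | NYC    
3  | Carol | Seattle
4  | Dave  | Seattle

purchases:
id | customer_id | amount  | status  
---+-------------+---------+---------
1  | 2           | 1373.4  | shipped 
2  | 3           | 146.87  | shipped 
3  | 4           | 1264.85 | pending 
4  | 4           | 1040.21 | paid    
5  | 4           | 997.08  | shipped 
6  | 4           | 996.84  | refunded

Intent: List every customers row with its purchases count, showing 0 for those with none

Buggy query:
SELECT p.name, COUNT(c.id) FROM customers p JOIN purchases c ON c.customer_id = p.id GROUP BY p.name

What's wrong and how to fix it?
Bug: An inner join excludes parents with zero children

Fix: Switch to LEFT JOIN to retain unmatched parent rows

Corrected query:
SELECT p.name, COUNT(c.id) FROM customers p LEFT JOIN purchases c ON c.customer_id = p.id GROUP BY p.name

Result:
name  | COUNT(c.id)
------+------------
Alice | 1          
Carol | 1          
Dave  | 4          
Eve   | 0          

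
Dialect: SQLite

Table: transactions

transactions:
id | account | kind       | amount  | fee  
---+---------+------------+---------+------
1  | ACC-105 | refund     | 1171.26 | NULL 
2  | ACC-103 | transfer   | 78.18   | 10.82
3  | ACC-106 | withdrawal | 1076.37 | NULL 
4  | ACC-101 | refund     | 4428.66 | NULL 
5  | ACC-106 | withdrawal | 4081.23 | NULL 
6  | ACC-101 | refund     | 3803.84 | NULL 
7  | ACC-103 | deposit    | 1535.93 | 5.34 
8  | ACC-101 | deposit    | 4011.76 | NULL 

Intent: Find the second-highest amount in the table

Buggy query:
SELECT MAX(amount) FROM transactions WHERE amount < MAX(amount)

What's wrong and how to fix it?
Bug: MAX(amount) on the right of the comparison is an aggregate-in-WHERE error

Fix: Put the inner MAX in a scalar subquery

Corrected query:
SELECT MAX(amount) FROM transactions WHERE amount < (SELECT MAX(amount) FROM transactions)

Result:
MAX(amount)
-----------
4081.23    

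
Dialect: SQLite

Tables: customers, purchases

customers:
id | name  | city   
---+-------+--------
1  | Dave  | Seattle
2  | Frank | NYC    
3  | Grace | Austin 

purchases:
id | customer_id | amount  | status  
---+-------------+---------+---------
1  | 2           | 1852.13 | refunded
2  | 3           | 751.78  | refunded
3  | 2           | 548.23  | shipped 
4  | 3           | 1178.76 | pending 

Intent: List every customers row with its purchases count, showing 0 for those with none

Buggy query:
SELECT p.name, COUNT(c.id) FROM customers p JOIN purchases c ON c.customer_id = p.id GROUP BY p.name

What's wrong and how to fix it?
Bug: INNER JOIN drops customers rows that have no matching purchases rows

Fix: Use LEFT JOIN so parents without children still appear (COUNT(c.id) gives 0)

Corrected query:
SELECT p.name, COUNT(c.id) FROM customers p LEFT JOIN purchases c ON c.customer_id = p.id GROUP BY p.name

Result:
name  | COUNT(c.id)
------+------------
Dave  | 0          
Frank | 2          
Grace | 2          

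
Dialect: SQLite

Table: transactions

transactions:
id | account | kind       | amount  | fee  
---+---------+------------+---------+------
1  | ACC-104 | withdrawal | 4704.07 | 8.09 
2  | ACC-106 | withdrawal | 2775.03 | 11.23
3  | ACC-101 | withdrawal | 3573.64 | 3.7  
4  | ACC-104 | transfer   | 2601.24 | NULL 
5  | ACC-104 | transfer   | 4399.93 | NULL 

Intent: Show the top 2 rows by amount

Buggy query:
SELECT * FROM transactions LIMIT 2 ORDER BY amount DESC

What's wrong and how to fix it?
Bug: LIMIT must come after ORDER BY

Fix: Swap the clauses: ORDER BY first, then LIMIT

Corrected query:
SELECT * FROM transactions ORDER BY amount DESC LIMIT 2

Result:
id | account | kind       | amount  | fee 
---+---------+------------+---------+-----
1  | ACC-104 | withdrawal | 4704.07 | 8.09
5  | ACC-104 | transfer   | 4399.93 | NULL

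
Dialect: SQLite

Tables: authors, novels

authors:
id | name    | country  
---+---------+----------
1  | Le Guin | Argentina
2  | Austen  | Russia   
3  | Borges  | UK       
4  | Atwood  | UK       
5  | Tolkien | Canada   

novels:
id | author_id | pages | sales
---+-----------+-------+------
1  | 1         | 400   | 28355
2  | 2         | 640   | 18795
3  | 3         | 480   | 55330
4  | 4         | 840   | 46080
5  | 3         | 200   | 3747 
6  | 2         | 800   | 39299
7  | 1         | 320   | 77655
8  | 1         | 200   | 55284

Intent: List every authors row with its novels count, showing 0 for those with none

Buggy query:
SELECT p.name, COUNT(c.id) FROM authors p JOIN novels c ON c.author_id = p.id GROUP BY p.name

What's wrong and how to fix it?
Bug: INNER JOIN drops authors rows that have no matching novels rows

Fix: Use LEFT JOIN so parents without children still appear (COUNT(c.id) gives 0)

Corrected query:
SELECT p.name, COUNT(c.id) FROM authors p LEFT JOIN novels c ON c.author_id = p.id GROUP BY p.name

Result:
name    | COUNT(c.id)
--------+------------
Atwood  | 1          
Austen  | 2          
Borges  | 2          
Le Guin | 3          
Tolkien | 0          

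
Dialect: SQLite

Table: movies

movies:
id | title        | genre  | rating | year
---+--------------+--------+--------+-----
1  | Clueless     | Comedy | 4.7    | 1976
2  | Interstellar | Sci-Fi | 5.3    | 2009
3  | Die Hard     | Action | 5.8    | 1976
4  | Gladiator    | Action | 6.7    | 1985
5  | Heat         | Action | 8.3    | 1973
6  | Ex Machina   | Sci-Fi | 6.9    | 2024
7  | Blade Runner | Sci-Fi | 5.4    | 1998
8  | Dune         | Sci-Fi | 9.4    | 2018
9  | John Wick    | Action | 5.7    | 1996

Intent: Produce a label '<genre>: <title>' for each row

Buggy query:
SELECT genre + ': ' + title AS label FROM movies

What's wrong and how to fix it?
Bug: '+' is numeric addition; on text columns SQLite converts them to 0 instead of concatenating

Fix: Use the || operator for string concatenation

Corrected query:
SELECT genre || ': ' || title AS label FROM movies

Result:
label               
--------------------
Comedy: Clueless    
Sci-Fi: Interstellar
Action: Die Hard    
Action: Gladiator   
Action: Heat        
Sci-Fi: Ex Machina  
Sci-Fi: Blade Runner
Sci-Fi: Dune        
Action: John Wick   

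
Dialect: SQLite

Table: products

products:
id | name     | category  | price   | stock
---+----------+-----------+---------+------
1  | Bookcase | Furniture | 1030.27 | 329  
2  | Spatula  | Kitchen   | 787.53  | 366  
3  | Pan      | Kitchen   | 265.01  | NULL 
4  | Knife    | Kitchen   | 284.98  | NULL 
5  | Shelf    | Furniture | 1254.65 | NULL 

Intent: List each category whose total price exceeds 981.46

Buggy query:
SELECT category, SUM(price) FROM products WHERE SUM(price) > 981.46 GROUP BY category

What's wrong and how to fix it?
Bug: SUM(price) is an aggregate, but WHERE filters rows before aggregation

Fix: Use HAVING (which filters groups after aggregation) instead of WHERE

Corrected query:
SELECT category, SUM(price) FROM products GROUP BY category HAVING SUM(price) > 981.46

Result:
category  | SUM(price)
----------+-----------
Furniture | 2284.92   
Kitchen   | 1337.52   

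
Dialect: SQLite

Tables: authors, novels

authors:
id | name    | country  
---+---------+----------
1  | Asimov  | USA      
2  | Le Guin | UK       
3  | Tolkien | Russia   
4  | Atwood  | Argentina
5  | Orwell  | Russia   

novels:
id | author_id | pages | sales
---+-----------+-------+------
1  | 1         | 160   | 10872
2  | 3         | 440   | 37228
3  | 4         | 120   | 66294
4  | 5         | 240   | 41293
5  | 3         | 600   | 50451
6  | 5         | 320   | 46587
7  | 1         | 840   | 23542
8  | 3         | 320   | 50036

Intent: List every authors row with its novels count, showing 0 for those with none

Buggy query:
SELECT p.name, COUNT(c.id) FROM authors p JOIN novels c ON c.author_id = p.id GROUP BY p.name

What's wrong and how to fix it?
Bug: An inner join excludes parents with zero children

Fix: Use LEFT JOIN so parents without children still appear (COUNT(c.id) gives 0)

Corrected query:
SELECT p.name, COUNT(c.id) FROM authors p LEFT JOIN novels c ON c.author_id = p.id GROUP BY p.name

Result:
name    | COUNT(c.id)
--------+------------
Asimov  | 2          
Atwood  | 1          
Le Guin | 0          
Orwell  | 2          
Tolkien | 3          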